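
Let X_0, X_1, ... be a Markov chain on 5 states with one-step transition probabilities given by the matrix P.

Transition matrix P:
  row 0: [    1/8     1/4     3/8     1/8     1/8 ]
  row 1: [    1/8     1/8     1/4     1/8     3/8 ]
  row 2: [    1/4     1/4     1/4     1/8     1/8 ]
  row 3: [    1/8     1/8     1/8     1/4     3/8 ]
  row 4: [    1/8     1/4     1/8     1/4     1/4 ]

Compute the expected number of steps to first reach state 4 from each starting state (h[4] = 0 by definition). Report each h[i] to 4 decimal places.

h = [4.7103, 3.6636, 4.7103, 3.5140, 0.0000]

First-step conditioning: h[4] = 0; for i ≠ 4, h[i] = 1 + Σ_k P[i][k]·h[k].
  h[0] = 1 + 1/8·h[0] + 1/4·h[1] + 3/8·h[2] + 1/8·h[3]
  h[1] = 1 + 1/8·h[0] + 1/8·h[1] + 1/4·h[2] + 1/8·h[3]
  h[2] = 1 + 1/4·h[0] + 1/4·h[1] + 1/4·h[2] + 1/8·h[3]
  h[3] = 1 + 1/8·h[0] + 1/8·h[1] + 1/8·h[2] + 1/4·h[3]
Solving the 4×4 linear system over states ≠ 4 gives exactly h = [504/107, 392/107, 504/107, 376/107, 0] (h[4] = 0 is the target).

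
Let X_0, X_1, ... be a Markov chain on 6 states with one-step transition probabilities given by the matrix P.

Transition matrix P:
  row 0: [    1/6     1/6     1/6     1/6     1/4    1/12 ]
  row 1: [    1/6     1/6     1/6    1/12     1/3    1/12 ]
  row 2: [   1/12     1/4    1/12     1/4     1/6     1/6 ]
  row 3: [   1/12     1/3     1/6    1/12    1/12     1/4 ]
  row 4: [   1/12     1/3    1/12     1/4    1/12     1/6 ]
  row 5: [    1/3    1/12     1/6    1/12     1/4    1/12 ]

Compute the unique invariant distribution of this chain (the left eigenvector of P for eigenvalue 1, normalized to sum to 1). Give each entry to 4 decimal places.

π = [0.1487, 0.2253, 0.1386, 0.1519, 0.1988, 0.1368]

Balance equations π_j = Σ_i π_i·P[i][j]:
  π_0 = 1/6·π_0 + 1/6·π_1 + 1/12·π_2 + 1/12·π_3 + 1/12·π_4 + 1/3·π_5
  π_1 = 1/6·π_0 + 1/6·π_1 + 1/4·π_2 + 1/3·π_3 + 1/3·π_4 + 1/12·π_5
  π_2 = 1/6·π_0 + 1/6·π_1 + 1/12·π_2 + 1/6·π_3 + 1/12·π_4 + 1/6·π_5
  π_3 = 1/6·π_0 + 1/12·π_1 + 1/4·π_2 + 1/12·π_3 + 1/4·π_4 + 1/12·π_5
  π_4 = 1/4·π_0 + 1/3·π_1 + 1/6·π_2 + 1/12·π_3 + 1/12·π_4 + 1/4·π_5
  normalize: π_0 + π_1 + π_2 + π_3 + π_4 + π_5 = 1
Solving the linear system gives exactly π = [12851/86429, 77879/345716, 6843/49388, 26265/172858, 9817/49388, 47283/345716].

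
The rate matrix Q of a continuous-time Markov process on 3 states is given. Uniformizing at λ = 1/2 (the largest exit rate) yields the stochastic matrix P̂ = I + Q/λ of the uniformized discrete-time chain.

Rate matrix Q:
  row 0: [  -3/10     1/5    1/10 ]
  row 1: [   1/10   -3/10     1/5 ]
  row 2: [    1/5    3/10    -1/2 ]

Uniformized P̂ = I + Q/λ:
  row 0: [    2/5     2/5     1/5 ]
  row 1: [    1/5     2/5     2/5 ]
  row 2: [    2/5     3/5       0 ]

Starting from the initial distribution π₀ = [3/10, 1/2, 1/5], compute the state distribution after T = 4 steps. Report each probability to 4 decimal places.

t=0: π = [0.3000, 0.5000, 0.2000]
t=1: π = [0.3000, 0.4400, 0.2600]
t=2: π = [0.3120, 0.4520, 0.2360]
t=3: π = [0.3096, 0.4472, 0.2432]
t=4: π = [0.3106, 0.4486, 0.2408]

π = [0.3106, 0.4486, 0.2408]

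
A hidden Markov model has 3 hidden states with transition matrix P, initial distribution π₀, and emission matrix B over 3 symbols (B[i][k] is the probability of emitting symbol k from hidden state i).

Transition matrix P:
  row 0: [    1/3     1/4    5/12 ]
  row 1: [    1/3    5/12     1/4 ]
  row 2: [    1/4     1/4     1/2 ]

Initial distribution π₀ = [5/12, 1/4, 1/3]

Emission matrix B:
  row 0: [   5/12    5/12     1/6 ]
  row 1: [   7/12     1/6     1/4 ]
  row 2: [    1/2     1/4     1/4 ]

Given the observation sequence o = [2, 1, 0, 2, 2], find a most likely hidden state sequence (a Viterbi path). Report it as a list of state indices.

path = [2, 2, 2, 2, 2]

t=0: δ = [6.944e-02, 6.250e-02, 8.333e-02]  (obs o_0=2)
t=1: δ = [9.645e-03, 4.340e-03, 1.042e-02]  ψ = [0, 1, 2]  (obs o_1=1)
t=2: δ = [1.340e-03, 1.519e-03, 2.604e-03]  ψ = [0, 2, 2]  (obs o_2=0)
t=3: δ = [1.085e-04, 1.628e-04, 3.255e-04]  ψ = [2, 2, 2]  (obs o_3=2)
t=4: δ = [1.356e-05, 2.035e-05, 4.069e-05]  ψ = [2, 2, 2]  (obs o_4=2)
backtrack: best end state = 2; path = [2, 2, 2, 2, 2]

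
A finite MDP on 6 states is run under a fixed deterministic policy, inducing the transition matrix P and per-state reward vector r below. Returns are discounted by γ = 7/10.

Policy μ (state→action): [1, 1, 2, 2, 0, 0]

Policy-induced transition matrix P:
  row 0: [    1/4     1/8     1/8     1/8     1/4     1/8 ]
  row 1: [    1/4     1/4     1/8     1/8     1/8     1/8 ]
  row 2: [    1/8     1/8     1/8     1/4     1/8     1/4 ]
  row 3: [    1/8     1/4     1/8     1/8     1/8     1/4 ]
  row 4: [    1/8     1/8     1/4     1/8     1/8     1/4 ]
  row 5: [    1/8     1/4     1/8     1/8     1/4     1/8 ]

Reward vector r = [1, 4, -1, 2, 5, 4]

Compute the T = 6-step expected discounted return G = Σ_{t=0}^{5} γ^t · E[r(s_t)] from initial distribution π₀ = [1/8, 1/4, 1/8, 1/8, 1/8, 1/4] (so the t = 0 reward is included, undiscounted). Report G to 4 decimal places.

t=0: π = [0.1250, 0.2500, 0.1250, 0.1250, 0.1250, 0.2500], E[r] = 2.8750, γ^t·E[r] = 2.875000, running G = 2.875000
t=1: π = [0.1719, 0.2031, 0.1406, 0.1406, 0.1719, 0.1719], E[r] = 2.6719, γ^t·E[r] = 1.870313, running G = 4.745313
t=2: π = [0.1719, 0.1895, 0.1465, 0.1426, 0.1680, 0.1816], E[r] = 2.6348, γ^t·E[r] = 1.291035, running G = 6.036348
t=3: π = [0.1702, 0.1892, 0.1460, 0.1433, 0.1692, 0.1821], E[r] = 2.6421, γ^t·E[r] = 0.906237, running G = 6.942584
t=4: π = [0.1699, 0.1893, 0.1461, 0.1432, 0.1690, 0.1823], E[r] = 2.6420, γ^t·E[r] = 0.634351, running G = 7.576936
t=5: π = [0.1699, 0.1894, 0.1461, 0.1433, 0.1690, 0.1823], E[r] = 2.6421, γ^t·E[r] = 0.444062, running G = 8.020997

G = 8.0210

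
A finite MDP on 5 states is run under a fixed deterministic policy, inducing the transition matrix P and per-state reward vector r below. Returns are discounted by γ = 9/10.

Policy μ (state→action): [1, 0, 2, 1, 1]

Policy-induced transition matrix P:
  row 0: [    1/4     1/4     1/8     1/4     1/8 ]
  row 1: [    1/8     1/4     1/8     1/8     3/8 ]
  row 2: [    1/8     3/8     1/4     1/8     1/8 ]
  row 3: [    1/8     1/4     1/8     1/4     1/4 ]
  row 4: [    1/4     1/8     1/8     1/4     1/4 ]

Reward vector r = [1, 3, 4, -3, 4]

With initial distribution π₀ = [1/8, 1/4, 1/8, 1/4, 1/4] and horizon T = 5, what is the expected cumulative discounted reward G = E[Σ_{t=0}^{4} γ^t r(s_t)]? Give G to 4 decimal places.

G = 7.2463

t=0: π = [0.1250, 0.2500, 0.1250, 0.2500, 0.2500], E[r] = 1.6250, γ^t·E[r] = 1.625000, running G = 1.625000
t=1: π = [0.1719, 0.2344, 0.1406, 0.2031, 0.2500], E[r] = 1.8281, γ^t·E[r] = 1.645313, running G = 3.270313
t=2: π = [0.1777, 0.2363, 0.1426, 0.2031, 0.2402], E[r] = 1.8086, γ^t·E[r] = 1.464961, running G = 4.735273
t=3: π = [0.1772, 0.2378, 0.1428, 0.2026, 0.2395], E[r] = 1.8120, γ^t·E[r] = 1.320957, running G = 6.056230
t=4: π = [0.1771, 0.2379, 0.1429, 0.2024, 0.2397], E[r] = 1.8138, γ^t·E[r] = 1.190062, running G = 7.246292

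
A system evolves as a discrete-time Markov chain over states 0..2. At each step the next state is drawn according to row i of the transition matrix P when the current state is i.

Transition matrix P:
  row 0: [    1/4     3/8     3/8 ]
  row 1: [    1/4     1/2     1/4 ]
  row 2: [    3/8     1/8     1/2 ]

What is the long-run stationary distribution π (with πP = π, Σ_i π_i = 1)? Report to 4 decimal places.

π = [0.2979, 0.3191, 0.3830]

Balance equations π_j = Σ_i π_i·P[i][j]:
  π_0 = 1/4·π_0 + 1/4·π_1 + 3/8·π_2
  π_1 = 3/8·π_0 + 1/2·π_1 + 1/8·π_2
  normalize: π_0 + π_1 + π_2 = 1
Solving the linear system gives exactly π = [14/47, 15/47, 18/47].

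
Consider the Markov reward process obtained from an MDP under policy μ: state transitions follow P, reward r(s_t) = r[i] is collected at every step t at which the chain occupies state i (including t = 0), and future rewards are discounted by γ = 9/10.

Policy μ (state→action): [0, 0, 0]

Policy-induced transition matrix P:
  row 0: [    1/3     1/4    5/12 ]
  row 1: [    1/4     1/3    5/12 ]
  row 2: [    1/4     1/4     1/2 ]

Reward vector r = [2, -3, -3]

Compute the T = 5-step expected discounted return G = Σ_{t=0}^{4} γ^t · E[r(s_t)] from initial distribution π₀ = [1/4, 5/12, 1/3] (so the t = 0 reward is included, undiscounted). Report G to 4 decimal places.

t=0: π = [0.2500, 0.4167, 0.3333], E[r] = -1.7500, γ^t·E[r] = -1.750000, running G = -1.750000
t=1: π = [0.2708, 0.2847, 0.4444], E[r] = -1.6458, γ^t·E[r] = -1.481250, running G = -3.231250
t=2: π = [0.2726, 0.2737, 0.4537], E[r] = -1.6372, γ^t·E[r] = -1.326094, running G = -4.557344
t=3: π = [0.2727, 0.2728, 0.4545], E[r] = -1.6364, γ^t·E[r] = -1.192957, running G = -5.750301
t=4: π = [0.2727, 0.2727, 0.4545], E[r] = -1.6364, γ^t·E[r] = -1.073622, running G = -6.823923

G = -6.8239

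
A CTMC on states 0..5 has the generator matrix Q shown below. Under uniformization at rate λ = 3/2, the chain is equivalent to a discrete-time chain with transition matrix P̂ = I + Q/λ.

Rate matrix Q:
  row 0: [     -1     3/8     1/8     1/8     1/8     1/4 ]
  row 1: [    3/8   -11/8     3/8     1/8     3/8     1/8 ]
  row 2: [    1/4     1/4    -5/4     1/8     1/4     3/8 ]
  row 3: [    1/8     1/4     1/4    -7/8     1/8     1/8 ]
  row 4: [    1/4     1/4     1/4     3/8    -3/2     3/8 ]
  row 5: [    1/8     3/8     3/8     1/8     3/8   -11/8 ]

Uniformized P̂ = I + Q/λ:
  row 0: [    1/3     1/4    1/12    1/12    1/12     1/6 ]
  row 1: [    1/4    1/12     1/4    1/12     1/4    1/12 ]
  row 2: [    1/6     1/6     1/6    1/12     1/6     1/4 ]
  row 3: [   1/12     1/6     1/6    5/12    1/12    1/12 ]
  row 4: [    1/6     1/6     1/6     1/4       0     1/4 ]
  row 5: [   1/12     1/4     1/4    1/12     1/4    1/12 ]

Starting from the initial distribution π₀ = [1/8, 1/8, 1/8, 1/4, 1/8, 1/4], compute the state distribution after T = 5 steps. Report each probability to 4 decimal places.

t=0: π = [0.1250, 0.1250, 0.1250, 0.2500, 0.1250, 0.2500]
t=1: π = [0.1563, 0.1875, 0.1875, 0.1875, 0.1458, 0.1354]
t=2: π = [0.1814, 0.1753, 0.1806, 0.1701, 0.1406, 0.1519]
t=3: π = [0.1847, 0.1798, 0.1788, 0.1635, 0.1412, 0.1520]
t=4: π = [0.1861, 0.1797, 0.1789, 0.1614, 0.1418, 0.1521]
t=5: π = [0.1866, 0.1799, 0.1788, 0.1607, 0.1417, 0.1523]

π = [0.1866, 0.1799, 0.1788, 0.1607, 0.1417, 0.1523]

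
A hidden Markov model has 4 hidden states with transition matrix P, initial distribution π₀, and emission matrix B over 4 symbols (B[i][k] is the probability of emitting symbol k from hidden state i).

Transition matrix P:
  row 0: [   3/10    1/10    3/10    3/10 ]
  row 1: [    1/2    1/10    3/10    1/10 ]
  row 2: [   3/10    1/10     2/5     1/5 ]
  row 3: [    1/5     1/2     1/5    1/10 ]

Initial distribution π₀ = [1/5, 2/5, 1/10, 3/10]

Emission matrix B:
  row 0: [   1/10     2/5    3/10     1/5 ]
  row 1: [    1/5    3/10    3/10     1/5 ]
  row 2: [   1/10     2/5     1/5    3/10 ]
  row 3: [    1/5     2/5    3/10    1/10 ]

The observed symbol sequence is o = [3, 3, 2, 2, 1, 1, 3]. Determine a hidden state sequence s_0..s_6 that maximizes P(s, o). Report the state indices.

path = [1, 0, 3, 1, 0, 2, 2]

t=0: δ = [4.000e-02, 8.000e-02, 3.000e-02, 3.000e-02]  (obs o_0=3)
t=1: δ = [8.000e-03, 3.000e-03, 7.200e-03, 1.200e-03]  ψ = [1, 3, 1, 0]  (obs o_1=3)
t=2: δ = [7.200e-04, 2.400e-04, 5.760e-04, 7.200e-04]  ψ = [0, 0, 2, 0]  (obs o_2=2)
t=3: δ = [6.480e-05, 1.080e-04, 4.608e-05, 6.480e-05]  ψ = [0, 3, 2, 0]  (obs o_3=2)
t=4: δ = [2.160e-05, 9.720e-06, 1.296e-05, 7.776e-06]  ψ = [1, 3, 1, 0]  (obs o_4=1)
t=5: δ = [2.592e-06, 1.166e-06, 2.592e-06, 2.592e-06]  ψ = [0, 3, 0, 0]  (obs o_5=1)
t=6: δ = [1.555e-07, 2.592e-07, 3.110e-07, 7.776e-08]  ψ = [0, 3, 2, 0]  (obs o_6=3)
backtrack: best end state = 2; path = [1, 0, 3, 1, 0, 2, 2]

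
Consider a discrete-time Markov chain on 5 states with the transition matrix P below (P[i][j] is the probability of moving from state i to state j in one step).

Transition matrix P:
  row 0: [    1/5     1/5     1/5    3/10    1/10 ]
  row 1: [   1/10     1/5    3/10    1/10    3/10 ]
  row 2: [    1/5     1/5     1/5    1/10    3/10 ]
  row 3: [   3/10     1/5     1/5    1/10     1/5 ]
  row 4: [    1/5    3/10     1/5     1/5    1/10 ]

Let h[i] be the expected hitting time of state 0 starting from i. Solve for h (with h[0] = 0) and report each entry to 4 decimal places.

First-step conditioning: h[0] = 0; for i ≠ 0, h[i] = 1 + Σ_k P[i][k]·h[k].
  h[1] = 1 + 1/5·h[1] + 3/10·h[2] + 1/10·h[3] + 3/10·h[4]
  h[2] = 1 + 1/5·h[1] + 1/5·h[2] + 1/10·h[3] + 3/10·h[4]
  h[3] = 1 + 1/5·h[1] + 1/5·h[2] + 1/10·h[3] + 1/5·h[4]
  h[4] = 1 + 3/10·h[1] + 1/5·h[2] + 1/5·h[3] + 1/10·h[4]
Solving the 4×4 linear system over states ≠ 0 gives exactly h = [0, 110/19, 100/19, 90/19, 100/19] (h[0] = 0 is the target).

h = [0.0000, 5.7895, 5.2632, 4.7368, 5.2632]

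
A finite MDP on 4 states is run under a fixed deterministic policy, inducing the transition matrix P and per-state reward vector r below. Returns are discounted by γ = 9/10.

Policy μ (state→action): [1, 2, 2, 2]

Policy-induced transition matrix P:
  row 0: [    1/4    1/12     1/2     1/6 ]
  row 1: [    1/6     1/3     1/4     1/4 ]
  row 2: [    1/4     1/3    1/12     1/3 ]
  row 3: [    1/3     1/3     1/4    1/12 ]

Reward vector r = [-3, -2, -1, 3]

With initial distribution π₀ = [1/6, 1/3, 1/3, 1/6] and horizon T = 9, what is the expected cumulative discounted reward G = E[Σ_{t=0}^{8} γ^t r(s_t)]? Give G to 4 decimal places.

t=0: π = [0.1667, 0.3333, 0.3333, 0.1667], E[r] = -1.0000, γ^t·E[r] = -1.000000, running G = -1.000000
t=1: π = [0.2361, 0.2917, 0.2361, 0.2361], E[r] = -0.8194, γ^t·E[r] = -0.737500, running G = -1.737500
t=2: π = [0.2454, 0.2743, 0.2697, 0.2106], E[r] = -0.9225, γ^t·E[r] = -0.747188, running G = -2.484688
t=3: π = [0.2447, 0.2720, 0.2664, 0.2169], E[r] = -0.8937, γ^t·E[r] = -0.651516, running G = -3.136203
t=4: π = [0.2454, 0.2722, 0.2668, 0.2157], E[r] = -0.9004, γ^t·E[r] = -0.590725, running G = -3.726928
t=5: π = [0.2453, 0.2720, 0.2669, 0.2158], E[r] = -0.8992, γ^t·E[r] = -0.530976, running G = -4.257904
t=6: π = [0.2453, 0.2720, 0.2668, 0.2158], E[r] = -0.8993, γ^t·E[r] = -0.477949, running G = -4.735853
t=7: π = [0.2453, 0.2720, 0.2669, 0.2158], E[r] = -0.8994, γ^t·E[r] = -0.430157, running G = -5.166010
t=8: π = [0.2453, 0.2720, 0.2669, 0.2158], E[r] = -0.8993, γ^t·E[r] = -0.387137, running G = -5.553147

G = -5.5531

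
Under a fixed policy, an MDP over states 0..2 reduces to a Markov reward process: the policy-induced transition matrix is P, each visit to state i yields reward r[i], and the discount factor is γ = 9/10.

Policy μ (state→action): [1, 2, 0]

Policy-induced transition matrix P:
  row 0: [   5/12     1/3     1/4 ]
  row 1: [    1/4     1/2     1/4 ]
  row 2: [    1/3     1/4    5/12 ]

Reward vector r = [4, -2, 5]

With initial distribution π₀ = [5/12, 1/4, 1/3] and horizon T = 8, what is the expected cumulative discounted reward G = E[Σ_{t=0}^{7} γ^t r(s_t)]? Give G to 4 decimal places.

t=0: π = [0.4167, 0.2500, 0.3333], E[r] = 2.8333, γ^t·E[r] = 2.833333, running G = 2.833333
t=1: π = [0.3472, 0.3472, 0.3056], E[r] = 2.2222, γ^t·E[r] = 2.000000, running G = 4.833333
t=2: π = [0.3333, 0.3657, 0.3009], E[r] = 2.1065, γ^t·E[r] = 1.706250, running G = 6.539583
t=3: π = [0.3306, 0.3692, 0.3002], E[r] = 2.0849, γ^t·E[r] = 1.519875, running G = 8.059458
t=4: π = [0.3301, 0.3699, 0.3000], E[r] = 2.0809, γ^t·E[r] = 1.365272, running G = 9.424730
t=5: π = [0.3300, 0.3700, 0.3000], E[r] = 2.0802, γ^t·E[r] = 1.228314, running G = 10.653045
t=6: π = [0.3300, 0.3700, 0.3000], E[r] = 2.0800, γ^t·E[r] = 1.105413, running G = 11.758457
t=7: π = [0.3300, 0.3700, 0.3000], E[r] = 2.0800, γ^t·E[r] = 0.994860, running G = 12.753317

G = 12.7533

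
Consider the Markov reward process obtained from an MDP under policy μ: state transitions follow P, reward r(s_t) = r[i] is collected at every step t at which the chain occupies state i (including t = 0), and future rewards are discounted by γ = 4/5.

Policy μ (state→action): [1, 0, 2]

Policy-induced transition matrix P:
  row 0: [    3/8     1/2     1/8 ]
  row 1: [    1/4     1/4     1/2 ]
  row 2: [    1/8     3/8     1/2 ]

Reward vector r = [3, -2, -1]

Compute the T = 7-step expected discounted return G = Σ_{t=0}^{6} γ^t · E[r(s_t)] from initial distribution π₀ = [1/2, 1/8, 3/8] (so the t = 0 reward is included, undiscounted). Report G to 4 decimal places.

G = -0.3298

t=0: π = [0.5000, 0.1250, 0.3750], E[r] = 0.8750, γ^t·E[r] = 0.875000, running G = 0.875000
t=1: π = [0.2656, 0.4219, 0.3125], E[r] = -0.3594, γ^t·E[r] = -0.287500, running G = 0.587500
t=2: π = [0.2441, 0.3555, 0.4004], E[r] = -0.3789, γ^t·E[r] = -0.242500, running G = 0.345000
t=3: π = [0.2305, 0.3611, 0.4084], E[r] = -0.4392, γ^t·E[r] = -0.224875, running G = 0.120125
t=4: π = [0.2278, 0.3587, 0.4136], E[r] = -0.4477, γ^t·E[r] = -0.183363, running G = -0.063238
t=5: π = [0.2268, 0.3586, 0.4146], E[r] = -0.4515, γ^t·E[r] = -0.147963, running G = -0.211200
t=6: π = [0.2265, 0.3585, 0.4150], E[r] = -0.4524, γ^t·E[r] = -0.118601, running G = -0.329801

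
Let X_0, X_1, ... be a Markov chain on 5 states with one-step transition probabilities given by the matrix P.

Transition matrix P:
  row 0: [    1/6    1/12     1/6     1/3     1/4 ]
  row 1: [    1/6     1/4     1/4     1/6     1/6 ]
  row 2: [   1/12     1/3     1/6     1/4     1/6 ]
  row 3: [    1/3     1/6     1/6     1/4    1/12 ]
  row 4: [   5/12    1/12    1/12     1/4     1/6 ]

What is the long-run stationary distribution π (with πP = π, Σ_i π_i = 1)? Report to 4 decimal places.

Balance equations π_j = Σ_i π_i·P[i][j]:
  π_0 = 1/6·π_0 + 1/6·π_1 + 1/12·π_2 + 1/3·π_3 + 5/12·π_4
  π_1 = 1/12·π_0 + 1/4·π_1 + 1/3·π_2 + 1/6·π_3 + 1/12·π_4
  π_2 = 1/6·π_0 + 1/4·π_1 + 1/6·π_2 + 1/6·π_3 + 1/12·π_4
  π_3 = 1/3·π_0 + 1/6·π_1 + 1/4·π_2 + 1/4·π_3 + 1/4·π_4
  normalize: π_0 + π_1 + π_2 + π_3 + π_4 = 1
Solving the linear system gives exactly π = [1554/6571, 1155/6571, 1101/6571, 1676/6571, 1085/6571].

π = [0.2365, 0.1758, 0.1676, 0.2551, 0.1651]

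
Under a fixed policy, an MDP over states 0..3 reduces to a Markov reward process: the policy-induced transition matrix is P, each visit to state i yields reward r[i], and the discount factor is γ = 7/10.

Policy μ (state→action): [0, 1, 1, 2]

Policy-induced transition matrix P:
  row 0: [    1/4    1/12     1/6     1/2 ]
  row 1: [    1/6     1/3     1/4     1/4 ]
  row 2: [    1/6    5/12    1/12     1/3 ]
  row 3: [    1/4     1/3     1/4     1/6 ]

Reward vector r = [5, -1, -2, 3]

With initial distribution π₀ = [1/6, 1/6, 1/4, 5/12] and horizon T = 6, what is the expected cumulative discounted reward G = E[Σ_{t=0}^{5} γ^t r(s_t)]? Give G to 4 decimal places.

G = 3.7903

t=0: π = [0.1667, 0.1667, 0.2500, 0.4167], E[r] = 1.4167, γ^t·E[r] = 1.416667, running G = 1.416667
t=1: π = [0.2153, 0.3125, 0.1944, 0.2778], E[r] = 1.2083, γ^t·E[r] = 0.845833, running G = 2.262500
t=2: π = [0.2078, 0.2957, 0.1997, 0.2969], E[r] = 1.2344, γ^t·E[r] = 0.604844, running G = 2.867344
t=3: π = [0.2087, 0.2980, 0.1994, 0.2938], E[r] = 1.2283, γ^t·E[r] = 0.421290, running G = 3.288634
t=4: π = [0.2085, 0.2978, 0.1994, 0.2943], E[r] = 1.2292, γ^t·E[r] = 0.295119, running G = 3.583753
t=5: π = [0.2086, 0.2978, 0.1994, 0.2942], E[r] = 1.2289, γ^t·E[r] = 0.206547, running G = 3.790300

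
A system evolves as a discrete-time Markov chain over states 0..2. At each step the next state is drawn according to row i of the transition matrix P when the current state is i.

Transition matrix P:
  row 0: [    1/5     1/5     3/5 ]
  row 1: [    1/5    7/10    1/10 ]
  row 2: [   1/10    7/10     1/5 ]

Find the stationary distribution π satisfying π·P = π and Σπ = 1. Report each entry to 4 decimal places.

Balance equations π_j = Σ_i π_i·P[i][j]:
  π_0 = 1/5·π_0 + 1/5·π_1 + 1/10·π_2
  π_1 = 1/5·π_0 + 7/10·π_1 + 7/10·π_2
  normalize: π_0 + π_1 + π_2 = 1
Solving the linear system gives exactly π = [17/95, 58/95, 4/19].

π = [0.1789, 0.6105, 0.2105]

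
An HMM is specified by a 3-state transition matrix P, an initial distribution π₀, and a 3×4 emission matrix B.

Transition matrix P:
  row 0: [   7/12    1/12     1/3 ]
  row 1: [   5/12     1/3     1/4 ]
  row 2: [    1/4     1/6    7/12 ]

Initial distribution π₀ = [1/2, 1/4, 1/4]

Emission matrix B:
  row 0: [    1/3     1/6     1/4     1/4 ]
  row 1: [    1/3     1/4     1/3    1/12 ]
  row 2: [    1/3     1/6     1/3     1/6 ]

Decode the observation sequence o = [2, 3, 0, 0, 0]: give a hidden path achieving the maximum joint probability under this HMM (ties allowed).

t=0: δ = [1.250e-01, 8.333e-02, 8.333e-02]  (obs o_0=2)
t=1: δ = [1.823e-02, 2.315e-03, 8.102e-03]  ψ = [0, 1, 2]  (obs o_1=3)
t=2: δ = [3.545e-03, 5.064e-04, 2.025e-03]  ψ = [0, 0, 0]  (obs o_2=0)
t=3: δ = [6.892e-04, 1.125e-04, 3.938e-04]  ψ = [0, 2, 0]  (obs o_3=0)
t=4: δ = [1.340e-04, 2.188e-05, 7.658e-05]  ψ = [0, 2, 0]  (obs o_4=0)
backtrack: best end state = 0; path = [0, 0, 0, 0, 0]

path = [0, 0, 0, 0, 0]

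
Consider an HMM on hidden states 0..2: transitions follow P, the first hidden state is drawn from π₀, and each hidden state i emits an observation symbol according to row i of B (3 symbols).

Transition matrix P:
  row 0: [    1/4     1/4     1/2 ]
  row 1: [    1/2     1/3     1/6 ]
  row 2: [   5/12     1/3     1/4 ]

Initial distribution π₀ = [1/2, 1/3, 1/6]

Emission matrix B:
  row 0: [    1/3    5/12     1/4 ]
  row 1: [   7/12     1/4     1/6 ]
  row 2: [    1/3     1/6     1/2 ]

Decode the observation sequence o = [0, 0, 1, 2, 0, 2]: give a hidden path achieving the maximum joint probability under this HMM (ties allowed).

t=0: δ = [1.667e-01, 1.944e-01, 5.556e-02]  (obs o_0=0)
t=1: δ = [3.241e-02, 3.781e-02, 2.778e-02]  ψ = [1, 1, 0]  (obs o_1=0)
t=2: δ = [7.877e-03, 3.151e-03, 2.701e-03]  ψ = [1, 1, 0]  (obs o_2=1)
t=3: δ = [4.923e-04, 3.282e-04, 1.969e-03]  ψ = [0, 0, 0]  (obs o_3=2)
t=4: δ = [2.735e-04, 3.829e-04, 1.641e-04]  ψ = [2, 2, 2]  (obs o_4=0)
t=5: δ = [4.786e-05, 2.127e-05, 6.838e-05]  ψ = [1, 1, 0]  (obs o_5=2)
backtrack: best end state = 2; path = [1, 1, 0, 2, 0, 2]

path = [1, 1, 0, 2, 0, 2]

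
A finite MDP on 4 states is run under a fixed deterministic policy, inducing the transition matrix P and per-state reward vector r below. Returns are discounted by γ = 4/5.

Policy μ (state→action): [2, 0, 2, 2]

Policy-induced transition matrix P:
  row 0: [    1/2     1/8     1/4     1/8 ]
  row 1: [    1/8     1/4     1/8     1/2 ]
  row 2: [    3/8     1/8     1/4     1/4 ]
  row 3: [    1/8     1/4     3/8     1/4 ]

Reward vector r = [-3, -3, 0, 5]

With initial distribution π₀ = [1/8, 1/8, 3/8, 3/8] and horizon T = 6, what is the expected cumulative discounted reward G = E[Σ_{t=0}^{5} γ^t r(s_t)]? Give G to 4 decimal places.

t=0: π = [0.1250, 0.1250, 0.3750, 0.3750], E[r] = 1.1250, γ^t·E[r] = 1.125000, running G = 1.125000
t=1: π = [0.2656, 0.1875, 0.2813, 0.2656], E[r] = -0.0313, γ^t·E[r] = -0.025000, running G = 1.100000
t=2: π = [0.2949, 0.1816, 0.2598, 0.2637], E[r] = -0.1113, γ^t·E[r] = -0.071250, running G = 1.028750
t=3: π = [0.3005, 0.1807, 0.2603, 0.2585], E[r] = -0.1509, γ^t·E[r] = -0.077250, running G = 0.951500
t=4: π = [0.3028, 0.1799, 0.2597, 0.2576], E[r] = -0.1600, γ^t·E[r] = -0.065538, running G = 0.885963
t=5: π = [0.3035, 0.1797, 0.2597, 0.2571], E[r] = -0.1638, γ^t·E[r] = -0.053683, running G = 0.832280

G = 0.8323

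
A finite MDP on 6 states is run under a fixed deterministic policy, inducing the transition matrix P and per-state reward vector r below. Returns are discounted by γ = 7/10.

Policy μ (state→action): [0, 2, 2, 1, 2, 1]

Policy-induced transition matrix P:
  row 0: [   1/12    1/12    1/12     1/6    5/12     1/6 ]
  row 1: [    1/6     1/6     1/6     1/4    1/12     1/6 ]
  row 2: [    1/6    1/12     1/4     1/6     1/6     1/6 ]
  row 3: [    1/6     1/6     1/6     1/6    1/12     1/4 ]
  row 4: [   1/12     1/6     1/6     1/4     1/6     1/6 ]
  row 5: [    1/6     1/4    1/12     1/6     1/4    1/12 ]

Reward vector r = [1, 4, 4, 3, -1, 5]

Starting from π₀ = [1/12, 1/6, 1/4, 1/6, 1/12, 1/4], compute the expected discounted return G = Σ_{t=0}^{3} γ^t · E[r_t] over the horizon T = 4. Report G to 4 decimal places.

G = 7.4238

t=0: π = [0.0833, 0.1667, 0.2500, 0.1667, 0.0833, 0.2500], E[r] = 3.4167, γ^t·E[r] = 3.416667, running G = 3.416667
t=1: π = [0.1528, 0.1597, 0.1597, 0.1875, 0.1806, 0.1597], E[r] = 2.6111, γ^t·E[r] = 1.827778, running G = 5.244444
t=2: π = [0.1389, 0.1539, 0.1539, 0.1950, 0.1892, 0.1690], E[r] = 2.6111, γ^t·E[r] = 1.279444, running G = 6.523889
t=3: π = [0.1393, 0.1563, 0.1538, 0.1953, 0.1864, 0.1688], E[r] = 2.6236, γ^t·E[r] = 0.899912, running G = 7.423801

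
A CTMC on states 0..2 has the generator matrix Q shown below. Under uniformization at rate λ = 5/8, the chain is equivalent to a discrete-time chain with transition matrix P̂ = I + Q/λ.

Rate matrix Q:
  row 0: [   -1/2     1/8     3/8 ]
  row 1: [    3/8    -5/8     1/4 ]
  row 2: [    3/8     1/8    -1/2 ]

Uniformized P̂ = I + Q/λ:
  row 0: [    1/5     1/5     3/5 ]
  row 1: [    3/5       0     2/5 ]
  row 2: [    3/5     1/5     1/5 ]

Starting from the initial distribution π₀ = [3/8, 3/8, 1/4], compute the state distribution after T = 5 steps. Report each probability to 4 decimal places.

π = [0.4291, 0.1666, 0.4043]

t=0: π = [0.3750, 0.3750, 0.2500]
t=1: π = [0.4500, 0.1250, 0.4250]
t=2: π = [0.4200, 0.1750, 0.4050]
t=3: π = [0.4320, 0.1650, 0.4030]
t=4: π = [0.4272, 0.1670, 0.4058]
t=5: π = [0.4291, 0.1666, 0.4043]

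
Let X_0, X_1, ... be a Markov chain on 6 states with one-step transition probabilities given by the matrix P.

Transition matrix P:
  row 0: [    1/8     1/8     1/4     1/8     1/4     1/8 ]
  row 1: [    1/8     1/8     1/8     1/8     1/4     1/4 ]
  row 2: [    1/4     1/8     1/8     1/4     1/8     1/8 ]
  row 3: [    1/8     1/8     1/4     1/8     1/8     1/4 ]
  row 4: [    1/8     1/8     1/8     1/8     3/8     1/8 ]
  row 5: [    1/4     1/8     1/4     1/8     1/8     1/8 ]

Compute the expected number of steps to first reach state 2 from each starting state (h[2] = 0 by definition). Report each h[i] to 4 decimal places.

h = [4.9096, 5.5123, 0.0000, 4.8110, 5.6110, 4.8219]

First-step conditioning: h[2] = 0; for i ≠ 2, h[i] = 1 + Σ_k P[i][k]·h[k].
  h[0] = 1 + 1/8·h[0] + 1/8·h[1] + 1/8·h[3] + 1/4·h[4] + 1/8·h[5]
  h[1] = 1 + 1/8·h[0] + 1/8·h[1] + 1/8·h[3] + 1/4·h[4] + 1/4·h[5]
  h[3] = 1 + 1/8·h[0] + 1/8·h[1] + 1/8·h[3] + 1/8·h[4] + 1/4·h[5]
  h[4] = 1 + 1/8·h[0] + 1/8·h[1] + 1/8·h[3] + 3/8·h[4] + 1/8·h[5]
  h[5] = 1 + 1/4·h[0] + 1/8·h[1] + 1/8·h[3] + 1/8·h[4] + 1/8·h[5]
Solving the 5×5 linear system over states ≠ 2 gives exactly h = [1792/365, 2012/365, 0, 1756/365, 2048/365, 352/73] (h[2] = 0 is the target).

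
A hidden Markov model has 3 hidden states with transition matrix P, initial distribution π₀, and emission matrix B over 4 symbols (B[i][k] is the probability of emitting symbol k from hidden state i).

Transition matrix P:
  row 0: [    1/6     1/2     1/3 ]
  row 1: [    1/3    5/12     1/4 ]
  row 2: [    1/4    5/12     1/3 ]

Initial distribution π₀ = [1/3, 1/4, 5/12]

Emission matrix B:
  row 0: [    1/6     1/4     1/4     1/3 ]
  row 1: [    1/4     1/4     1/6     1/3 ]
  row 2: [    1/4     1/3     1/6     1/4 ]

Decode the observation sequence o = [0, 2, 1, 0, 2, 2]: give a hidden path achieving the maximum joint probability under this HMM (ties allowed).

path = [2, 0, 1, 1, 0, 1]

t=0: δ = [5.556e-02, 6.250e-02, 1.042e-01]  (obs o_0=0)
t=1: δ = [6.510e-03, 7.234e-03, 5.787e-03]  ψ = [2, 2, 2]  (obs o_1=2)
t=2: δ = [6.028e-04, 8.138e-04, 7.234e-04]  ψ = [1, 0, 0]  (obs o_2=1)
t=3: δ = [4.521e-05, 8.477e-05, 6.028e-05]  ψ = [1, 1, 2]  (obs o_3=0)
t=4: δ = [7.064e-06, 5.887e-06, 3.532e-06]  ψ = [1, 1, 1]  (obs o_4=2)
t=5: δ = [4.906e-07, 5.887e-07, 3.925e-07]  ψ = [1, 0, 0]  (obs o_5=2)
backtrack: best end state = 1; path = [2, 0, 1, 1, 0, 1]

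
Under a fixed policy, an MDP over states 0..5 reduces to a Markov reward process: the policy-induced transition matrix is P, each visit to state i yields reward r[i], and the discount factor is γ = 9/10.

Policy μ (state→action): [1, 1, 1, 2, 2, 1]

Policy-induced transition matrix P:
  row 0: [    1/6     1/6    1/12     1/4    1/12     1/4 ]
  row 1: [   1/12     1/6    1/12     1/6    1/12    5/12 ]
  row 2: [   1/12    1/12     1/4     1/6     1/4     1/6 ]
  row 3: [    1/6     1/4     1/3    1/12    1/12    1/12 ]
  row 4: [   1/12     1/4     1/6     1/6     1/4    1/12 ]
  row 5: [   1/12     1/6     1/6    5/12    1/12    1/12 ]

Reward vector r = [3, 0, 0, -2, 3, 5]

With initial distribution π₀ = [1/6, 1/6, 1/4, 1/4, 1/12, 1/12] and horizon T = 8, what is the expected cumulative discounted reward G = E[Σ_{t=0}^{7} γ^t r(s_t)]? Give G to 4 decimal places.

t=0: π = [0.1667, 0.1667, 0.2500, 0.2500, 0.0833, 0.0833], E[r] = 0.6667, γ^t·E[r] = 0.666667, running G = 0.666667
t=1: π = [0.1181, 0.1736, 0.2014, 0.1806, 0.1389, 0.1875], E[r] = 1.3472, γ^t·E[r] = 1.212500, running G = 1.879167
t=2: π = [0.1082, 0.1765, 0.1892, 0.2083, 0.1400, 0.1777], E[r] = 1.2164, γ^t·E[r] = 0.985313, running G = 2.864479
t=3: π = [0.1097, 0.1799, 0.1934, 0.2027, 0.1382, 0.1760], E[r] = 1.2182, γ^t·E[r] = 0.888047, running G = 3.752526
t=4: π = [0.1094, 0.1790, 0.1924, 0.2029, 0.1386, 0.1777], E[r] = 1.2267, γ^t·E[r] = 0.804832, running G = 4.557358
t=5: π = [0.1094, 0.1791, 0.1925, 0.2033, 0.1385, 0.1773], E[r] = 1.2233, γ^t·E[r] = 0.722318, running G = 5.279676
t=6: π = [0.1094, 0.1791, 0.1926, 0.2032, 0.1385, 0.1773], E[r] = 1.2238, γ^t·E[r] = 0.650403, running G = 5.930079
t=7: π = [0.1094, 0.1791, 0.1925, 0.2032, 0.1385, 0.1773], E[r] = 1.2239, γ^t·E[r] = 0.585377, running G = 6.515456

G = 6.5155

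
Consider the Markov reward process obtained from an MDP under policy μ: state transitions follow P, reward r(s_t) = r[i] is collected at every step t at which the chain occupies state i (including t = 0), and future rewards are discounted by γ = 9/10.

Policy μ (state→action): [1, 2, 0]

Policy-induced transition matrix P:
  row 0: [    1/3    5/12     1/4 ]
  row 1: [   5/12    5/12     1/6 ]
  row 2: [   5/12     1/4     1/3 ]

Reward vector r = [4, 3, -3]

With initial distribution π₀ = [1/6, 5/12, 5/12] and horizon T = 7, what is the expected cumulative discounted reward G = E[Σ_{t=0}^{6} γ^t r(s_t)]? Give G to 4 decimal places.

t=0: π = [0.1667, 0.4167, 0.4167], E[r] = 0.6667, γ^t·E[r] = 0.666667, running G = 0.666667
t=1: π = [0.4028, 0.3472, 0.2500], E[r] = 1.9028, γ^t·E[r] = 1.712500, running G = 2.379167
t=2: π = [0.3831, 0.3750, 0.2419], E[r] = 1.9317, γ^t·E[r] = 1.564688, running G = 3.943854
t=3: π = [0.3847, 0.3764, 0.2389], E[r] = 1.9513, γ^t·E[r] = 1.422492, running G = 5.366346
t=4: π = [0.3846, 0.3768, 0.2385], E[r] = 1.9533, γ^t·E[r] = 1.281577, running G = 6.647924
t=5: π = [0.3846, 0.3769, 0.2385], E[r] = 1.9538, γ^t·E[r] = 1.153680, running G = 7.801604
t=6: π = [0.3846, 0.3769, 0.2385], E[r] = 1.9538, γ^t·E[r] = 1.038347, running G = 8.839950

G = 8.8400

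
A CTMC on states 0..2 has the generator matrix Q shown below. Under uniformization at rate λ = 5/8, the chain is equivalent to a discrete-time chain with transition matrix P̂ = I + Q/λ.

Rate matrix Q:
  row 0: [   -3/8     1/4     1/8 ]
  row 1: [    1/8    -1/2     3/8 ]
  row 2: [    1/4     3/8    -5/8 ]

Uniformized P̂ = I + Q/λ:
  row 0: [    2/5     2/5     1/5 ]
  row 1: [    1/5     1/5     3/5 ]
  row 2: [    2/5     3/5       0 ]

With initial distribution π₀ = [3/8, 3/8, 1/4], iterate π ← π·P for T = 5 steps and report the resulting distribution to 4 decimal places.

t=0: π = [0.3750, 0.3750, 0.2500]
t=1: π = [0.3250, 0.3750, 0.3000]
t=2: π = [0.3250, 0.3850, 0.2900]
t=3: π = [0.3230, 0.3810, 0.2960]
t=4: π = [0.3238, 0.3830, 0.2932]
t=5: π = [0.3234, 0.3820, 0.2946]

π = [0.3234, 0.3820, 0.2946]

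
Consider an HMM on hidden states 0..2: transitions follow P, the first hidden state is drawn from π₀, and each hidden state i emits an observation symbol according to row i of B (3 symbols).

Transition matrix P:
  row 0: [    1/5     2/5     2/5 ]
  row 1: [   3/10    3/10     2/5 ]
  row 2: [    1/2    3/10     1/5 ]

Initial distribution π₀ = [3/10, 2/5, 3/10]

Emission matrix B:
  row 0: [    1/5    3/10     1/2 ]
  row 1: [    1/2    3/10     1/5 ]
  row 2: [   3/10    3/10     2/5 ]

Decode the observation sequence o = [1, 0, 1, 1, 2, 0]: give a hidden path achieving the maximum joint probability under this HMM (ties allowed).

t=0: δ = [9.000e-02, 1.200e-01, 9.000e-02]  (obs o_0=1)
t=1: δ = [9.000e-03, 1.800e-02, 1.440e-02]  ψ = [2, 0, 1]  (obs o_1=0)
t=2: δ = [2.160e-03, 1.620e-03, 2.160e-03]  ψ = [2, 1, 1]  (obs o_2=1)
t=3: δ = [3.240e-04, 2.592e-04, 2.592e-04]  ψ = [2, 0, 0]  (obs o_3=1)
t=4: δ = [6.480e-05, 2.592e-05, 5.184e-05]  ψ = [2, 0, 0]  (obs o_4=2)
t=5: δ = [5.184e-06, 1.296e-05, 7.776e-06]  ψ = [2, 0, 0]  (obs o_5=0)
backtrack: best end state = 1; path = [1, 2, 0, 2, 0, 1]

path = [1, 2, 0, 2, 0, 1]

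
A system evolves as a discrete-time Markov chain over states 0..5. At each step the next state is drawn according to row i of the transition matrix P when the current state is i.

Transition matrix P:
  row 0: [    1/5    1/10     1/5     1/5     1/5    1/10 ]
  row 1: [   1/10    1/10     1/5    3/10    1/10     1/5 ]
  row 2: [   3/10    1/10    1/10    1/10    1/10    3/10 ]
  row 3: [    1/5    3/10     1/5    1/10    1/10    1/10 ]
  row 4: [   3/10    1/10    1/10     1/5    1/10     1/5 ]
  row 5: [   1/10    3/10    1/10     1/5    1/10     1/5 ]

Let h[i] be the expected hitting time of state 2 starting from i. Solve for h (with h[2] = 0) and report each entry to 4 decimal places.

h = [5.8149, 5.8094, 0.0000, 5.7611, 6.3963, 6.3952]

First-step conditioning: h[2] = 0; for i ≠ 2, h[i] = 1 + Σ_k P[i][k]·h[k].
  h[0] = 1 + 1/5·h[0] + 1/10·h[1] + 1/5·h[3] + 1/5·h[4] + 1/10·h[5]
  h[1] = 1 + 1/10·h[0] + 1/10·h[1] + 3/10·h[3] + 1/10·h[4] + 1/5·h[5]
  h[3] = 1 + 1/5·h[0] + 3/10·h[1] + 1/10·h[3] + 1/10·h[4] + 1/10·h[5]
  h[4] = 1 + 3/10·h[0] + 1/10·h[1] + 1/5·h[3] + 1/10·h[4] + 1/5·h[5]
  h[5] = 1 + 1/10·h[0] + 3/10·h[1] + 1/5·h[3] + 1/10·h[4] + 1/5·h[5]
Solving the 5×5 linear system over states ≠ 2 gives exactly h = [52910/9099, 17620/3033, 0, 52420/9099, 19400/3033, 58190/9099] (h[2] = 0 is the target).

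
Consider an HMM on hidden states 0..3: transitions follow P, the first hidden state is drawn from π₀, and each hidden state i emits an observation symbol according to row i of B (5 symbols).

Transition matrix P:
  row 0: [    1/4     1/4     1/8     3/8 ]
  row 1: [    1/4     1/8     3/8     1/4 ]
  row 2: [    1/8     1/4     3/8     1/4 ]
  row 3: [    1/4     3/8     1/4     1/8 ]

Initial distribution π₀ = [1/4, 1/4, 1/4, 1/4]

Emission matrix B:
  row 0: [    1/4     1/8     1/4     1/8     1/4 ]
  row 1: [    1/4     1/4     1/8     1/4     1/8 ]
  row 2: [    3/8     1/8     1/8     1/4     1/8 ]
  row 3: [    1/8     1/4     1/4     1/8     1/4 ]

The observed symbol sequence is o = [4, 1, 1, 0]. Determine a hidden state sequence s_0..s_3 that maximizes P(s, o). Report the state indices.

path = [0, 3, 1, 2]

t=0: δ = [6.250e-02, 3.125e-02, 3.125e-02, 6.250e-02]  (obs o_0=4)
t=1: δ = [1.953e-03, 5.859e-03, 1.953e-03, 5.859e-03]  ψ = [0, 3, 3, 0]  (obs o_1=1)
t=2: δ = [1.831e-04, 5.493e-04, 2.747e-04, 3.662e-04]  ψ = [1, 3, 1, 1]  (obs o_2=1)
t=3: δ = [3.433e-05, 3.433e-05, 7.725e-05, 1.717e-05]  ψ = [1, 3, 1, 1]  (obs o_3=0)
backtrack: best end state = 2; path = [0, 3, 1, 2]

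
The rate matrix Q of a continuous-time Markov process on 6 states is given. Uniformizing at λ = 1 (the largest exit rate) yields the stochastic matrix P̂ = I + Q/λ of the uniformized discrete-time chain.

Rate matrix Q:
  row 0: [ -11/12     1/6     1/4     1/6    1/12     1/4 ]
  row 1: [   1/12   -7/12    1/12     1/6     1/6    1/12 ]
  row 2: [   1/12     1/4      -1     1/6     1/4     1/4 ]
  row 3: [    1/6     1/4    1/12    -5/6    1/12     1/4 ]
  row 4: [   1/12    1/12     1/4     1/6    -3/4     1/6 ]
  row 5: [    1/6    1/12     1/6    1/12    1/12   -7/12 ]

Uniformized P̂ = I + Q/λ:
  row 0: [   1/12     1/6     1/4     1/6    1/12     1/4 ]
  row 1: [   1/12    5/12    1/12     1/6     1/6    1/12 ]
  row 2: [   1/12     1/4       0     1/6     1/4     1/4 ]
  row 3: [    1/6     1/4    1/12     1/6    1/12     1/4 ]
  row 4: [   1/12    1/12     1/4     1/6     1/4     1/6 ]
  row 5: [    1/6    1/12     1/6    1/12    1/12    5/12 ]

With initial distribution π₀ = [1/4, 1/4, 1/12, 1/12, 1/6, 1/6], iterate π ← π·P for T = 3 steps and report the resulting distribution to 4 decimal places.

π = [0.1156, 0.2112, 0.1369, 0.1467, 0.1484, 0.2412]

t=0: π = [0.2500, 0.2500, 0.0833, 0.0833, 0.1667, 0.1667]
t=1: π = [0.1042, 0.2153, 0.1597, 0.1528, 0.1458, 0.2222]
t=2: π = [0.1146, 0.2159, 0.1302, 0.1481, 0.1522, 0.2390]
t=3: π = [0.1156, 0.2112, 0.1369, 0.1467, 0.1484, 0.2412]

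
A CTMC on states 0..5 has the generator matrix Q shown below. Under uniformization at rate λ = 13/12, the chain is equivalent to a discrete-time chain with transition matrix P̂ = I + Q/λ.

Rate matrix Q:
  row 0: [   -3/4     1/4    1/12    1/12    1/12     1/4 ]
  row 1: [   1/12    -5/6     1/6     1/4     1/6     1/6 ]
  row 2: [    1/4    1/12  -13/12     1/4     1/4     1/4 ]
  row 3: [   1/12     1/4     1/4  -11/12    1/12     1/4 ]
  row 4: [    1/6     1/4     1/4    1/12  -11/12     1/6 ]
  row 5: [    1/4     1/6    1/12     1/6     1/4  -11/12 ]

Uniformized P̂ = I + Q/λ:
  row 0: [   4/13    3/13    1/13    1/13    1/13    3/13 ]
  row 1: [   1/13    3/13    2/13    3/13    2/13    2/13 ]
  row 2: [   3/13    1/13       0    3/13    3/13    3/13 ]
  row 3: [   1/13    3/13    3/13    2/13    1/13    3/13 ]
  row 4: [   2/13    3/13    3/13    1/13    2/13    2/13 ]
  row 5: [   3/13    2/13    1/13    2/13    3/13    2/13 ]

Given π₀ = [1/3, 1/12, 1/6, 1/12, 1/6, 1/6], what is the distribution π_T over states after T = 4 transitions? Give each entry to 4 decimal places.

t=0: π = [0.3333, 0.0833, 0.1667, 0.0833, 0.1667, 0.1667]
t=1: π = [0.2179, 0.1923, 0.1090, 0.1346, 0.1474, 0.1987]
t=2: π = [0.1859, 0.1987, 0.1267, 0.1489, 0.1504, 0.1893]
t=3: π = [0.1800, 0.1967, 0.1285, 0.1530, 0.1524, 0.1893]
t=4: π = [0.1791, 0.1964, 0.1292, 0.1533, 0.1527, 0.1893]

π = [0.1791, 0.1964, 0.1292, 0.1533, 0.1527, 0.1893]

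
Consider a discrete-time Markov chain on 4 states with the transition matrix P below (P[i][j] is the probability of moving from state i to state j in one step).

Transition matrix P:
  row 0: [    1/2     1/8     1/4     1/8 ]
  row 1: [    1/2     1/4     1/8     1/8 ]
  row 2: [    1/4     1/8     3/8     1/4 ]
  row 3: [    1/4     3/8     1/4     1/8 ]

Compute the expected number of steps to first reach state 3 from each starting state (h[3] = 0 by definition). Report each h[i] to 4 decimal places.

h = [6.3226, 6.4516, 5.4194, 0.0000]

First-step conditioning: h[3] = 0; for i ≠ 3, h[i] = 1 + Σ_k P[i][k]·h[k].
  h[0] = 1 + 1/2·h[0] + 1/8·h[1] + 1/4·h[2]
  h[1] = 1 + 1/2·h[0] + 1/4·h[1] + 1/8·h[2]
  h[2] = 1 + 1/4·h[0] + 1/8·h[1] + 3/8·h[2]
Solving the 3×3 linear system over states ≠ 3 gives exactly h = [196/31, 200/31, 168/31, 0] (h[3] = 0 is the target).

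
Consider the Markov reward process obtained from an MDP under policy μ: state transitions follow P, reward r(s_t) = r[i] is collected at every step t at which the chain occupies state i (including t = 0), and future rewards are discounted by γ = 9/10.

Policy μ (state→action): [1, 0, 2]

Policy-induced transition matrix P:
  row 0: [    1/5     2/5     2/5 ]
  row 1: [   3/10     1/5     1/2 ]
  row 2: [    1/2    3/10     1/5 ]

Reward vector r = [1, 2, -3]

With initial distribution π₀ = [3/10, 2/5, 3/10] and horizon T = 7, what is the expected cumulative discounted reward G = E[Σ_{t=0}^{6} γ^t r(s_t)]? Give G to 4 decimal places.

G = -0.4258

t=0: π = [0.3000, 0.4000, 0.3000], E[r] = 0.2000, γ^t·E[r] = 0.200000, running G = 0.200000
t=1: π = [0.3300, 0.2900, 0.3800], E[r] = -0.2300, γ^t·E[r] = -0.207000, running G = -0.007000
t=2: π = [0.3430, 0.3040, 0.3530], E[r] = -0.1080, γ^t·E[r] = -0.087480, running G = -0.094480
t=3: π = [0.3363, 0.3039, 0.3598], E[r] = -0.1353, γ^t·E[r] = -0.098634, running G = -0.193114
t=4: π = [0.3383, 0.3032, 0.3584], E[r] = -0.1305, γ^t·E[r] = -0.085608, running G = -0.278722
t=5: π = [0.3379, 0.3035, 0.3586], E[r] = -0.1310, γ^t·E[r] = -0.077380, running G = -0.356101
t=6: π = [0.3379, 0.3034, 0.3586], E[r] = -0.1311, γ^t·E[r] = -0.069650, running G = -0.425751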